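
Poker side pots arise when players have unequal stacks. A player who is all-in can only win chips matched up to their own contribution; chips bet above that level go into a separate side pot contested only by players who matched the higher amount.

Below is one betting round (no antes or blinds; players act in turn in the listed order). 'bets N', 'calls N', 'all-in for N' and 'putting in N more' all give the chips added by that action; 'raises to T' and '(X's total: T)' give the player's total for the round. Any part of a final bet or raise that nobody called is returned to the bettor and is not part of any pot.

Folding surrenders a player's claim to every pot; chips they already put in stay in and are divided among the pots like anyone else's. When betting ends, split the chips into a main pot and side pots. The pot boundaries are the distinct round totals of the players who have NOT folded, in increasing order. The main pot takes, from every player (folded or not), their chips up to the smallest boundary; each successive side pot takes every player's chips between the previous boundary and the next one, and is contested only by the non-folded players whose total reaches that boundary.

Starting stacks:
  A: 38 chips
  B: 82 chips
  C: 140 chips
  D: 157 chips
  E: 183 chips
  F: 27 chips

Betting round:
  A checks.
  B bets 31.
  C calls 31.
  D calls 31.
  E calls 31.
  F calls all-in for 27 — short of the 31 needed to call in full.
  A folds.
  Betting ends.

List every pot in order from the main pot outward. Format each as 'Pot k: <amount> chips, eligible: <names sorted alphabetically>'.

Contributions: B=31, C=31, D=31, E=31, F=27
Folded: A
Pot levels (distinct totals of non-folded players): 27, 31
Layer 1-27: 27 each from B, C, D, E, F = 27*5 = 135 chips; eligible B, C, D, E, F
Layer 28-31: 4 each from B, C, D, E = 4*4 = 16 chips; eligible B, C, D, E

Pot 1: 135 chips, eligible: B, C, D, E, F
Pot 2: 16 chips, eligible: B, C, D, E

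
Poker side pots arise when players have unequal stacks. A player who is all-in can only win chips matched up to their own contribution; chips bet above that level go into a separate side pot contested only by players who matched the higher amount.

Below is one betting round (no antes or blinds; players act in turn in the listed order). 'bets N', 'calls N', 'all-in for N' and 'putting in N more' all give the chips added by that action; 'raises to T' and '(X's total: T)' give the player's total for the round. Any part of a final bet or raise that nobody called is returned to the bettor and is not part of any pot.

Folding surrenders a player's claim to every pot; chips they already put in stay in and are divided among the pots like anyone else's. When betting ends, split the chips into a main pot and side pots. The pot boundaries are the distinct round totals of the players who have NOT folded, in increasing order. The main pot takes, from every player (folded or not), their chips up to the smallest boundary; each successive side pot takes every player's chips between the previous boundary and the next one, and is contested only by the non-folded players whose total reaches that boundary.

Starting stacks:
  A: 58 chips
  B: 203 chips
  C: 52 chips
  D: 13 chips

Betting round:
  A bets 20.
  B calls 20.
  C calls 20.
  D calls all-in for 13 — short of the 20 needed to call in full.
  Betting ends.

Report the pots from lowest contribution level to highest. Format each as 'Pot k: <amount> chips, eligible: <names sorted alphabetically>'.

Pot 1: 52 chips, eligible: A, B, C, D
Pot 2: 21 chips, eligible: A, B, C

Derivation:
Contributions: A=20, B=20, C=20, D=13
Pot levels (distinct totals of non-folded players): 13, 20
Layer 1-13: 13 each from A, B, C, D = 13*4 = 52 chips; eligible A, B, C, D
Layer 14-20: 7 each from A, B, C = 7*3 = 21 chips; eligible A, B, C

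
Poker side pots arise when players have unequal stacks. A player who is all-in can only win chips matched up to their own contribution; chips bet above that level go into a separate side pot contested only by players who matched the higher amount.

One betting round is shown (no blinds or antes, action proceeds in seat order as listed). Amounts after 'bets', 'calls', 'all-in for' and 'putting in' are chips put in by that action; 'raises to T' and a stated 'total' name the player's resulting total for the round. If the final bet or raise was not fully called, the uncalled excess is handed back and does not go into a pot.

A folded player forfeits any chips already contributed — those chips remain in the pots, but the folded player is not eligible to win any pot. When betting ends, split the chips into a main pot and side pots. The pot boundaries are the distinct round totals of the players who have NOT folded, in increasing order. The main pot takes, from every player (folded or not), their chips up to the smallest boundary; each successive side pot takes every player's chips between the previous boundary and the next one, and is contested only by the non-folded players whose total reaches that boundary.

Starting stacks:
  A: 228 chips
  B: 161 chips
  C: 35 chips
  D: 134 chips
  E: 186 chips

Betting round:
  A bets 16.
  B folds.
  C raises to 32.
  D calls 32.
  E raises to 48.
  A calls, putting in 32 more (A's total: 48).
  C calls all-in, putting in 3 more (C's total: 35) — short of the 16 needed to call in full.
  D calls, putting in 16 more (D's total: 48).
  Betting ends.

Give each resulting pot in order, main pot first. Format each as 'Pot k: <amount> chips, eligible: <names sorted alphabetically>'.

Contributions: A=48, C=35, D=48, E=48
Folded: B
Pot levels (distinct totals of non-folded players): 35, 48
Layer 1-35: 35 each from A, C, D, E = 35*4 = 140 chips; eligible A, C, D, E
Layer 36-48: 13 each from A, D, E = 13*3 = 39 chips; eligible A, D, E

Pot 1: 140 chips, eligible: A, C, D, E
Pot 2: 39 chips, eligible: A, D, E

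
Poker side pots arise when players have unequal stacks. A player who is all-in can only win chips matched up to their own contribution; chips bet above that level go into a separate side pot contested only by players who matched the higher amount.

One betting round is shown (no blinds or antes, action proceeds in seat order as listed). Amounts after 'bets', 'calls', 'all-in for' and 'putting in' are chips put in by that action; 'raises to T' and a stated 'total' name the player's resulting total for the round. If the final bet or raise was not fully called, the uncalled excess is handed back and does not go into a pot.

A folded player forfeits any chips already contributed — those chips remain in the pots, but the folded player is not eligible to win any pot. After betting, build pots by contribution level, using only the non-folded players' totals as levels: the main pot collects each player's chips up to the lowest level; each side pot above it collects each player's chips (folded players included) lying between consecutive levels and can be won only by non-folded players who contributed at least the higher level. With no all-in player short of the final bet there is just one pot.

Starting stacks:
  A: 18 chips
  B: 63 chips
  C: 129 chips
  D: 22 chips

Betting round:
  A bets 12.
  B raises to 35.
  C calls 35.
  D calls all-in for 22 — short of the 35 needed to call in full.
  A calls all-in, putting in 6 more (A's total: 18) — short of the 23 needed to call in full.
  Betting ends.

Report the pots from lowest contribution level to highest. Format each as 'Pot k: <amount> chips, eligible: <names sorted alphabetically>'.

Pot 1: 72 chips, eligible: A, B, C, D
Pot 2: 12 chips, eligible: B, C, D
Pot 3: 26 chips, eligible: B, C

Derivation:
Contributions: A=18, B=35, C=35, D=22
Pot levels (distinct totals of non-folded players): 18, 22, 35
Layer 1-18: 18 each from A, B, C, D = 18*4 = 72 chips; eligible A, B, C, D
Layer 19-22: 4 each from B, C, D = 4*3 = 12 chips; eligible B, C, D
Layer 23-35: 13 each from B, C = 13*2 = 26 chips; eligible B, C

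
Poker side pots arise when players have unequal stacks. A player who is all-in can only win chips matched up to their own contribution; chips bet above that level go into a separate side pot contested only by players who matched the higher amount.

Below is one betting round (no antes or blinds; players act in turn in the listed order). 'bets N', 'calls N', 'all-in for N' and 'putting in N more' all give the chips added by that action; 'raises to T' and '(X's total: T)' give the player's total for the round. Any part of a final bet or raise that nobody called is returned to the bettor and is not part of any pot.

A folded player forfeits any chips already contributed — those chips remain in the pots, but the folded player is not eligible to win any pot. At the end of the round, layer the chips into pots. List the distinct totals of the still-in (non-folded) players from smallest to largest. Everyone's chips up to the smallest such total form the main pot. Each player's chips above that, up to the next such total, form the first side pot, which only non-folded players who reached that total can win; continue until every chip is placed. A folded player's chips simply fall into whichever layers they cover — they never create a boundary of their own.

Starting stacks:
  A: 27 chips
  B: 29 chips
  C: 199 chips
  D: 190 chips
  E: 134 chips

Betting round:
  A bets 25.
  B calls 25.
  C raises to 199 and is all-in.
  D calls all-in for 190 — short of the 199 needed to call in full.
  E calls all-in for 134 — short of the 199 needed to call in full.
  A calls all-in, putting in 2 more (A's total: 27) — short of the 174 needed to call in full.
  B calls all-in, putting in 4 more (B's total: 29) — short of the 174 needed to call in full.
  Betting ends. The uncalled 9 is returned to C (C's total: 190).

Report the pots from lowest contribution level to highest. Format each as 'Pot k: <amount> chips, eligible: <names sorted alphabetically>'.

Contributions (after 9 returned to C): A=27, B=29, C=190, D=190, E=134
Pot levels (distinct totals of non-folded players): 27, 29, 134, 190
Layer 1-27: 27 each from A, B, C, D, E = 27*5 = 135 chips; eligible A, B, C, D, E
Layer 28-29: 2 each from B, C, D, E = 2*4 = 8 chips; eligible B, C, D, E
Layer 30-134: 105 each from C, D, E = 105*3 = 315 chips; eligible C, D, E
Layer 135-190: 56 each from C, D = 56*2 = 112 chips; eligible C, D

Pot 1: 135 chips, eligible: A, B, C, D, E
Pot 2: 8 chips, eligible: B, C, D, E
Pot 3: 315 chips, eligible: C, D, E
Pot 4: 112 chips, eligible: C, D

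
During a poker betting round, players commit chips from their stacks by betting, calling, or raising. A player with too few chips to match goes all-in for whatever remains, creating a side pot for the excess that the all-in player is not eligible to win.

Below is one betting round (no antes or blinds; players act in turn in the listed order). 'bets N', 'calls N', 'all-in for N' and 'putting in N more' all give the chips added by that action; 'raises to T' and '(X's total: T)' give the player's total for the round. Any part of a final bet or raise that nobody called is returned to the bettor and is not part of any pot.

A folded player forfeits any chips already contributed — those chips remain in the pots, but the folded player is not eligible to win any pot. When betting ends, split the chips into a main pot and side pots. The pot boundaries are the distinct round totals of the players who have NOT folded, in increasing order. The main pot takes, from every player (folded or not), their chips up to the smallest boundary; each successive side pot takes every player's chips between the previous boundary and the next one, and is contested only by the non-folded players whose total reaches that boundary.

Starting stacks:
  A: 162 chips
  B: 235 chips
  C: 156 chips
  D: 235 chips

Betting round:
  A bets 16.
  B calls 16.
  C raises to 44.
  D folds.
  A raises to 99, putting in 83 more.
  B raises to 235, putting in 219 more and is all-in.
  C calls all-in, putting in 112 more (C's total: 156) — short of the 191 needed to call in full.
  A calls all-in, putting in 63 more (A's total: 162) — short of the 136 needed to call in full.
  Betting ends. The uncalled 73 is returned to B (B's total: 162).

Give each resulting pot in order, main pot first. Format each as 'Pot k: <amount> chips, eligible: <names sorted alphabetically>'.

Contributions (after 73 returned to B): A=162, B=162, C=156
Folded: D
Pot levels (distinct totals of non-folded players): 156, 162
Layer 1-156: 156 each from A, B, C = 156*3 = 468 chips; eligible A, B, C
Layer 157-162: 6 each from A, B = 6*2 = 12 chips; eligible A, B

Pot 1: 468 chips, eligible: A, B, C
Pot 2: 12 chips, eligible: A, B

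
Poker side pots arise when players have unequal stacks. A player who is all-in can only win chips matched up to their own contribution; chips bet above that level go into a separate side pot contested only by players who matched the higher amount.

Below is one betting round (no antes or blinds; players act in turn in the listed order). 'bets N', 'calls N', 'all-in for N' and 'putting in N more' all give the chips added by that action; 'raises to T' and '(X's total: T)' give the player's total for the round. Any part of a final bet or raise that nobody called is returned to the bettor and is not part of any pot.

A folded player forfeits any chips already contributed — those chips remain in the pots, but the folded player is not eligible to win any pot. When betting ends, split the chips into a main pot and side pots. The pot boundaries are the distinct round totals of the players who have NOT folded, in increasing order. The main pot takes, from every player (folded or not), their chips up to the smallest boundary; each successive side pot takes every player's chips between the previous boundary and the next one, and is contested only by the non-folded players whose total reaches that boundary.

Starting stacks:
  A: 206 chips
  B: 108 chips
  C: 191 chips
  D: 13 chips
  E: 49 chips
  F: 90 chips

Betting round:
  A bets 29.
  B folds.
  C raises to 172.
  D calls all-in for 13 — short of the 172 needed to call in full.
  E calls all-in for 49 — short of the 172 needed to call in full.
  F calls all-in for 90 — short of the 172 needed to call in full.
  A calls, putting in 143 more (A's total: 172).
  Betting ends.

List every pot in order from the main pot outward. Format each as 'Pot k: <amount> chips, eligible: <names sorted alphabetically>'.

Contributions: A=172, C=172, D=13, E=49, F=90
Folded: B
Pot levels (distinct totals of non-folded players): 13, 49, 90, 172
Layer 1-13: 13 each from A, C, D, E, F = 13*5 = 65 chips; eligible A, C, D, E, F
Layer 14-49: 36 each from A, C, E, F = 36*4 = 144 chips; eligible A, C, E, F
Layer 50-90: 41 each from A, C, F = 41*3 = 123 chips; eligible A, C, F
Layer 91-172: 82 each from A, C = 82*2 = 164 chips; eligible A, C

Pot 1: 65 chips, eligible: A, C, D, E, F
Pot 2: 144 chips, eligible: A, C, E, F
Pot 3: 123 chips, eligible: A, C, F
Pot 4: 164 chips, eligible: A, C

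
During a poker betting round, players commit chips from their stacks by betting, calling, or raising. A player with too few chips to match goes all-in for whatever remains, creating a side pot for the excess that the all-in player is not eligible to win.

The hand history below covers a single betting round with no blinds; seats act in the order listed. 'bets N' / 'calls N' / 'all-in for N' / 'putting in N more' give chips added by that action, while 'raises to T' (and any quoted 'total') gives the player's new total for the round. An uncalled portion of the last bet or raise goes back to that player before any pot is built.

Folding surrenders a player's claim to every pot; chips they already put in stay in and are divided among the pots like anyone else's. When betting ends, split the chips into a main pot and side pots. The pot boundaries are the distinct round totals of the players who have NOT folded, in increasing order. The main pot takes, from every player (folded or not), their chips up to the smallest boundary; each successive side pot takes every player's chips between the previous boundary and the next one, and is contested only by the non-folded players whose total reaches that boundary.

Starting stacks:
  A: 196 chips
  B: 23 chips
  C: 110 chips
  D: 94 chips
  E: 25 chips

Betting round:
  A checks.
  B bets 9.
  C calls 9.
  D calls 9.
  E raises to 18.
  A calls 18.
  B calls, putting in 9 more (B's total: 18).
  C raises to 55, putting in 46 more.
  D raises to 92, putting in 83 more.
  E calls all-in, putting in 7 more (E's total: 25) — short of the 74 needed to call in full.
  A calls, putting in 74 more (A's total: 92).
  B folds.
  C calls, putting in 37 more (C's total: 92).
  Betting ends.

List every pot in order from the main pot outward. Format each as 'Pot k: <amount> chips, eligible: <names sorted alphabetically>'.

Contributions: A=92, B=18, C=92, D=92, E=25
Folded: B
Pot levels (distinct totals of non-folded players): 25, 92
Layer 1-25: A 25 + B 18 + C 25 + D 25 + E 25 = 118 chips; eligible A, C, D, E
Layer 26-92: 67 each from A, C, D = 67*3 = 201 chips; eligible A, C, D

Pot 1: 118 chips, eligible: A, C, D, E
Pot 2: 201 chips, eligible: A, C, D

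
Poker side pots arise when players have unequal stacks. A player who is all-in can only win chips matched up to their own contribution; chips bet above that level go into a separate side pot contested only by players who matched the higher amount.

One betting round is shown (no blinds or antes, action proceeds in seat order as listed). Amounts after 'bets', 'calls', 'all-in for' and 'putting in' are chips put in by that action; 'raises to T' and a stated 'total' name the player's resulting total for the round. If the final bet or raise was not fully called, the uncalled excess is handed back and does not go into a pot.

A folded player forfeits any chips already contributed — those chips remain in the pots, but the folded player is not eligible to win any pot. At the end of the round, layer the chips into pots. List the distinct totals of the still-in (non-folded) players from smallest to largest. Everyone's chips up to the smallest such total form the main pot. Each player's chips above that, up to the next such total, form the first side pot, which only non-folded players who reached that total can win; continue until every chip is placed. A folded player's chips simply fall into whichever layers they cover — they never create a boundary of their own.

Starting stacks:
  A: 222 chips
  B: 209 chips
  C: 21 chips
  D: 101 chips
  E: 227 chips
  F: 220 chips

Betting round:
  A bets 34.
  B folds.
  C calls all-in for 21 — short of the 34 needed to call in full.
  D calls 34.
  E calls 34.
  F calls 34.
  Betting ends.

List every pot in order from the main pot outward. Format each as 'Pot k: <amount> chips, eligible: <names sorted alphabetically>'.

Contributions: A=34, C=21, D=34, E=34, F=34
Folded: B
Pot levels (distinct totals of non-folded players): 21, 34
Layer 1-21: 21 each from A, C, D, E, F = 21*5 = 105 chips; eligible A, C, D, E, F
Layer 22-34: 13 each from A, D, E, F = 13*4 = 52 chips; eligible A, D, E, F

Pot 1: 105 chips, eligible: A, C, D, E, F
Pot 2: 52 chips, eligible: A, D, E, F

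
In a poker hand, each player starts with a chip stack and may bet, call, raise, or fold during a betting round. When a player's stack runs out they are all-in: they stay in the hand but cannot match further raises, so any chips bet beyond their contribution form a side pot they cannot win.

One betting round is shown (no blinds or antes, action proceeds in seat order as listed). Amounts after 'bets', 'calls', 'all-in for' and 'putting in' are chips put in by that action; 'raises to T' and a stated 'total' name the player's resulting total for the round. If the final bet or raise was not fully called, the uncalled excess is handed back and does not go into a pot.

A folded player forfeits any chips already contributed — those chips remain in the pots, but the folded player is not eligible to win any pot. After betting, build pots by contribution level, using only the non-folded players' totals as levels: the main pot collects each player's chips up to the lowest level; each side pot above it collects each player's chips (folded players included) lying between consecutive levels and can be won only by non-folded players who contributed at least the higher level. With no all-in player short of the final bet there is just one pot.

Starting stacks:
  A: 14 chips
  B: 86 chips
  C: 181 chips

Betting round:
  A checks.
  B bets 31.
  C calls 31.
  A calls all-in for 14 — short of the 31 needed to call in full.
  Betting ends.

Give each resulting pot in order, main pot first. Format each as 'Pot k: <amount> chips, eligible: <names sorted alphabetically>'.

Contributions: A=14, B=31, C=31
Pot levels (distinct totals of non-folded players): 14, 31
Layer 1-14: 14 each from A, B, C = 14*3 = 42 chips; eligible A, B, C
Layer 15-31: 17 each from B, C = 17*2 = 34 chips; eligible B, C

Pot 1: 42 chips, eligible: A, B, C
Pot 2: 34 chips, eligible: B, C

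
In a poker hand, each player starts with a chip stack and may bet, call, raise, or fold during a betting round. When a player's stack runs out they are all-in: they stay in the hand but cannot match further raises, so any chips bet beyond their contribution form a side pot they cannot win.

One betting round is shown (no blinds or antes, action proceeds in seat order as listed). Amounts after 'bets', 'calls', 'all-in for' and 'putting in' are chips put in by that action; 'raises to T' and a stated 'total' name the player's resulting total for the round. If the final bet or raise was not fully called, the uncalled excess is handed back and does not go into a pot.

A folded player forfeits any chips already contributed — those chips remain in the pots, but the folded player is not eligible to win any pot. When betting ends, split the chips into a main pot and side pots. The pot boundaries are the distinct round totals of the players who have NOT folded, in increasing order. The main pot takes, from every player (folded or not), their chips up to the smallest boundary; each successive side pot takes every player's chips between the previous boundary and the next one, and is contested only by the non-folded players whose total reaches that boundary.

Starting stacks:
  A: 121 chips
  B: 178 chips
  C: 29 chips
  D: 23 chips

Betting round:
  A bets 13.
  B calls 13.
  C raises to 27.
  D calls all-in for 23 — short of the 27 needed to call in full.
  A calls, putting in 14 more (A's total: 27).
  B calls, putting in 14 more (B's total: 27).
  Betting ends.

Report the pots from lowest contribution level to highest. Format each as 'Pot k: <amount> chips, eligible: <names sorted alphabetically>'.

Pot 1: 92 chips, eligible: A, B, C, D
Pot 2: 12 chips, eligible: A, B, C

Derivation:
Contributions: A=27, B=27, C=27, D=23
Pot levels (distinct totals of non-folded players): 23, 27
Layer 1-23: 23 each from A, B, C, D = 23*4 = 92 chips; eligible A, B, C, D
Layer 24-27: 4 each from A, B, C = 4*3 = 12 chips; eligible A, B, C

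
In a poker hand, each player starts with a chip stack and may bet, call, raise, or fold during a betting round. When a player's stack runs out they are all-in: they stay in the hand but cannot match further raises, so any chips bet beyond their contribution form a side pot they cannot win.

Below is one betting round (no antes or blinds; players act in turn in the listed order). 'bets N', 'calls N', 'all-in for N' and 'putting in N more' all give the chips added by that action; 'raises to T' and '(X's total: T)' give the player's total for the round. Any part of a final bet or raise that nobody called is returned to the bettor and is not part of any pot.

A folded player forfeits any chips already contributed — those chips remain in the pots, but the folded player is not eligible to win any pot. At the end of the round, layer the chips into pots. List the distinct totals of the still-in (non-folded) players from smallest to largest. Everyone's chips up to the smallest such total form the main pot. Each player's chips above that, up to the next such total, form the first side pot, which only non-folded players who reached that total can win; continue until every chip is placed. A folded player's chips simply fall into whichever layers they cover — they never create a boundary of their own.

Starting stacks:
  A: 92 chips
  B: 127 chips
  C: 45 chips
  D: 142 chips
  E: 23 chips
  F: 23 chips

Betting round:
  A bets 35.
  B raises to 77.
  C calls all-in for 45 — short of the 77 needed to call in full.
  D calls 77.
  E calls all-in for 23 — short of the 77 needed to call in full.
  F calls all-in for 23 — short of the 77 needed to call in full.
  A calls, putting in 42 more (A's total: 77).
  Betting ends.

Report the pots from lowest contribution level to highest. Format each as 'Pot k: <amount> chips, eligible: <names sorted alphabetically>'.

Contributions: A=77, B=77, C=45, D=77, E=23, F=23
Pot levels (distinct totals of non-folded players): 23, 45, 77
Layer 1-23: 23 each from A, B, C, D, E, F = 23*6 = 138 chips; eligible A, B, C, D, E, F
Layer 24-45: 22 each from A, B, C, D = 22*4 = 88 chips; eligible A, B, C, D
Layer 46-77: 32 each from A, B, D = 32*3 = 96 chips; eligible A, B, D

Pot 1: 138 chips, eligible: A, B, C, D, E, F
Pot 2: 88 chips, eligible: A, B, C, D
Pot 3: 96 chips, eligible: A, B, D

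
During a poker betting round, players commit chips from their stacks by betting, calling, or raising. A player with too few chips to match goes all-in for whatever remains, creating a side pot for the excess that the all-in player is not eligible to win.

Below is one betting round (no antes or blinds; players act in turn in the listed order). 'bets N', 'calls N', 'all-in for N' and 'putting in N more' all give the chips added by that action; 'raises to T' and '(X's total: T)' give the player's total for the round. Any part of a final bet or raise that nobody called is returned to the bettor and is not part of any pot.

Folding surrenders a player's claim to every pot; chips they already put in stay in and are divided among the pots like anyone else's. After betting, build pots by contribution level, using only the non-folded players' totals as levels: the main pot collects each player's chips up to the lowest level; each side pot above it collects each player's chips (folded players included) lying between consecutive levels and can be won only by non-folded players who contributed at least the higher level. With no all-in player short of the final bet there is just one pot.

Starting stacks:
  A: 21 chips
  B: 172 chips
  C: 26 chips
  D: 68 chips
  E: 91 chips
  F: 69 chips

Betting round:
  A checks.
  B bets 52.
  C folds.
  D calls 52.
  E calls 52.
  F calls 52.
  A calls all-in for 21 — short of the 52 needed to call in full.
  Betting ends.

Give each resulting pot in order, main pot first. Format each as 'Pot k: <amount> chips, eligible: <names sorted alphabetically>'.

Pot 1: 105 chips, eligible: A, B, D, E, F
Pot 2: 124 chips, eligible: B, D, E, F

Derivation:
Contributions: A=21, B=52, D=52, E=52, F=52
Folded: C
Pot levels (distinct totals of non-folded players): 21, 52
Layer 1-21: 21 each from A, B, D, E, F = 21*5 = 105 chips; eligible A, B, D, E, F
Layer 22-52: 31 each from B, D, E, F = 31*4 = 124 chips; eligible B, D, E, F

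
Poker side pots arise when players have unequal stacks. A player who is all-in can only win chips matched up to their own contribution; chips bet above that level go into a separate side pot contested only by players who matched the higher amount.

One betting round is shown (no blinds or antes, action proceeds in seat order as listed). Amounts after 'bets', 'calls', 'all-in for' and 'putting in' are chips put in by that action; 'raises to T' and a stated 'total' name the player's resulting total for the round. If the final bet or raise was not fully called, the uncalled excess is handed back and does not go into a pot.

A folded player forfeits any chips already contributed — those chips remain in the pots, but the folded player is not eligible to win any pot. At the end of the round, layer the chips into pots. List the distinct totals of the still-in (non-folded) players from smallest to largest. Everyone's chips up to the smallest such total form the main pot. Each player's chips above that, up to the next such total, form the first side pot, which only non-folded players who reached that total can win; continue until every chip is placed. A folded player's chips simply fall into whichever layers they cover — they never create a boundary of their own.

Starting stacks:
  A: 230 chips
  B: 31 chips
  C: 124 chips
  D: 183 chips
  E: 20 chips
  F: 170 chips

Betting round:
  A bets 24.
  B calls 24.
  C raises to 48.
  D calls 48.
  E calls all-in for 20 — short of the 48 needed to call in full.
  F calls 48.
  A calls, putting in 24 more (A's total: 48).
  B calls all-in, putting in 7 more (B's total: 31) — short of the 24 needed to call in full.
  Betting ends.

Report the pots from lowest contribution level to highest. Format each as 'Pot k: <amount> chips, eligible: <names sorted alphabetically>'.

Pot 1: 120 chips, eligible: A, B, C, D, E, F
Pot 2: 55 chips, eligible: A, B, C, D, F
Pot 3: 68 chips, eligible: A, C, D, F

Derivation:
Contributions: A=48, B=31, C=48, D=48, E=20, F=48
Pot levels (distinct totals of non-folded players): 20, 31, 48
Layer 1-20: 20 each from A, B, C, D, E, F = 20*6 = 120 chips; eligible A, B, C, D, E, F
Layer 21-31: 11 each from A, B, C, D, F = 11*5 = 55 chips; eligible A, B, C, D, F
Layer 32-48: 17 each from A, C, D, F = 17*4 = 68 chips; eligible A, C, D, F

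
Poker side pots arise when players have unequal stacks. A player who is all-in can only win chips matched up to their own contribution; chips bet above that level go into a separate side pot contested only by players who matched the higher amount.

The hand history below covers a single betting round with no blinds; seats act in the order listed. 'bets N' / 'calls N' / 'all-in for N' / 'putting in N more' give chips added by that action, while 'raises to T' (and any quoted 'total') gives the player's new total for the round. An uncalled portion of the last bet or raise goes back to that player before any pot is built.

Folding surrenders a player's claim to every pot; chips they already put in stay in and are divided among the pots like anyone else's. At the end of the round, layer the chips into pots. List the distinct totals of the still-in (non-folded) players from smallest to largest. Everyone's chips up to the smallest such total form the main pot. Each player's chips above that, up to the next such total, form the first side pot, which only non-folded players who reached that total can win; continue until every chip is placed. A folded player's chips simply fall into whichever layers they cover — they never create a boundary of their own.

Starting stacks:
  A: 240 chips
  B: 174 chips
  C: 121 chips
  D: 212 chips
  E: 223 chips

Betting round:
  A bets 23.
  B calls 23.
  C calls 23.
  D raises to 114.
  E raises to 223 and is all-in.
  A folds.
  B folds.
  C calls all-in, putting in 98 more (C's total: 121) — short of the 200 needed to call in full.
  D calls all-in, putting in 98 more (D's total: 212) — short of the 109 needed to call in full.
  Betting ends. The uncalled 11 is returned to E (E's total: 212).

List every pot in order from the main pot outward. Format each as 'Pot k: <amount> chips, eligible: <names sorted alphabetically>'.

Pot 1: 409 chips, eligible: C, D, E
Pot 2: 182 chips, eligible: D, E

Derivation:
Contributions (after 11 returned to E): A=23, B=23, C=121, D=212, E=212
Folded: A, B
Pot levels (distinct totals of non-folded players): 121, 212
Layer 1-121: A 23 + B 23 + C 121 + D 121 + E 121 = 409 chips; eligible C, D, E
Layer 122-212: 91 each from D, E = 91*2 = 182 chips; eligible D, E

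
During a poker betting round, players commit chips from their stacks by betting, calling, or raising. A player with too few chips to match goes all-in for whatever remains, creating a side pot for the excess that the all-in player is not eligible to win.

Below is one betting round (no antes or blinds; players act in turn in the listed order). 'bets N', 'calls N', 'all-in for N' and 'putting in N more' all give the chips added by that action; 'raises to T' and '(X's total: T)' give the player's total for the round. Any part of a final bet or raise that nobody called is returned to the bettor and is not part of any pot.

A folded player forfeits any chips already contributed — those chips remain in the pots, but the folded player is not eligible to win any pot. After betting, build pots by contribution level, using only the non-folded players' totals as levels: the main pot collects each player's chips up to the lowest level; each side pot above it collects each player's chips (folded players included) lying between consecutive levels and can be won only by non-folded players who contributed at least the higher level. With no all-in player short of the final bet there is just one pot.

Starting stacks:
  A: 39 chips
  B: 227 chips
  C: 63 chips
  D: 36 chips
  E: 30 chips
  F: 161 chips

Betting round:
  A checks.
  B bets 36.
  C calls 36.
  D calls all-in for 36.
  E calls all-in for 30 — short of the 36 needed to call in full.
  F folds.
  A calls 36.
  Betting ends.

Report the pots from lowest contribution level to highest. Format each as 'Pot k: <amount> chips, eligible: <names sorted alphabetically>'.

Contributions: A=36, B=36, C=36, D=36, E=30
Folded: F
Pot levels (distinct totals of non-folded players): 30, 36
Layer 1-30: 30 each from A, B, C, D, E = 30*5 = 150 chips; eligible A, B, C, D, E
Layer 31-36: 6 each from A, B, C, D = 6*4 = 24 chips; eligible A, B, C, D

Pot 1: 150 chips, eligible: A, B, C, D, E
Pot 2: 24 chips, eligible: A, B, C, D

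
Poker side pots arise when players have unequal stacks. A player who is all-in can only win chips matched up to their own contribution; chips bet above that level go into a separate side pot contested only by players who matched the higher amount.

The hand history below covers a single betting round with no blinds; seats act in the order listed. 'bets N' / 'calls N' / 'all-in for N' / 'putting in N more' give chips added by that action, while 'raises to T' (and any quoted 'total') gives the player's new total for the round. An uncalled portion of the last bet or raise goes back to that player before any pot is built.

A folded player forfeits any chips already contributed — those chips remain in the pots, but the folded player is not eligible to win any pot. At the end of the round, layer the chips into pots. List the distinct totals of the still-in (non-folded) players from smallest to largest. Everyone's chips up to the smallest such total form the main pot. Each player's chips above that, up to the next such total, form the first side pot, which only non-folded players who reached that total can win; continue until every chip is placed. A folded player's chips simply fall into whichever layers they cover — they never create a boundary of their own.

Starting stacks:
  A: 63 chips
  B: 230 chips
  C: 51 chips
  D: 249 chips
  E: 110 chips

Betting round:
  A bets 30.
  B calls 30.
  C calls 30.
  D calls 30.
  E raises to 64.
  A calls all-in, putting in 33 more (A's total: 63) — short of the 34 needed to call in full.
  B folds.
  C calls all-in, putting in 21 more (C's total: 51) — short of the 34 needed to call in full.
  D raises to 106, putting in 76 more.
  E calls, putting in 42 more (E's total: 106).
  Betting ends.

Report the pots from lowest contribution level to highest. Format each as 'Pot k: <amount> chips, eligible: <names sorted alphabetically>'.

Pot 1: 234 chips, eligible: A, C, D, E
Pot 2: 36 chips, eligible: A, D, E
Pot 3: 86 chips, eligible: D, E

Derivation:
Contributions: A=63, B=30, C=51, D=106, E=106
Folded: B
Pot levels (distinct totals of non-folded players): 51, 63, 106
Layer 1-51: A 51 + B 30 + C 51 + D 51 + E 51 = 234 chips; eligible A, C, D, E
Layer 52-63: 12 each from A, D, E = 12*3 = 36 chips; eligible A, D, E
Layer 64-106: 43 each from D, E = 43*2 = 86 chips; eligible D, E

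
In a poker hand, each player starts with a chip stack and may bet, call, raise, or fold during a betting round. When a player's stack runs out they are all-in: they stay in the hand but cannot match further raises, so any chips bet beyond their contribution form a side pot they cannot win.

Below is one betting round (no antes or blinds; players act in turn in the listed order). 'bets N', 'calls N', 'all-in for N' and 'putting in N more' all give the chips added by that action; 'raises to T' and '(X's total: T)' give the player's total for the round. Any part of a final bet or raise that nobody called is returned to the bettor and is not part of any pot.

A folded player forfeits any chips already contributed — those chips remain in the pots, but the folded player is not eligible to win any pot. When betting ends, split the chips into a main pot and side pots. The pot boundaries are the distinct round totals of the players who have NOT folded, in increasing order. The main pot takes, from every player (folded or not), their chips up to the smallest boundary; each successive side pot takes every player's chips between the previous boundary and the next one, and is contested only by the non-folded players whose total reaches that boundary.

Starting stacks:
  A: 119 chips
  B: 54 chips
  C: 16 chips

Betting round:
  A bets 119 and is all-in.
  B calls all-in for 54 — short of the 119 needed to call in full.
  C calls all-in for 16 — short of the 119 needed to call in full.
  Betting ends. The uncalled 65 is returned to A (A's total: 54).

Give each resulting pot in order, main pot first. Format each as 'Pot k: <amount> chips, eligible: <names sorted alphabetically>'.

Pot 1: 48 chips, eligible: A, B, C
Pot 2: 76 chips, eligible: A, B

Derivation:
Contributions (after 65 returned to A): A=54, B=54, C=16
Pot levels (distinct totals of non-folded players): 16, 54
Layer 1-16: 16 each from A, B, C = 16*3 = 48 chips; eligible A, B, C
Layer 17-54: 38 each from A, B = 38*2 = 76 chips; eligible A, B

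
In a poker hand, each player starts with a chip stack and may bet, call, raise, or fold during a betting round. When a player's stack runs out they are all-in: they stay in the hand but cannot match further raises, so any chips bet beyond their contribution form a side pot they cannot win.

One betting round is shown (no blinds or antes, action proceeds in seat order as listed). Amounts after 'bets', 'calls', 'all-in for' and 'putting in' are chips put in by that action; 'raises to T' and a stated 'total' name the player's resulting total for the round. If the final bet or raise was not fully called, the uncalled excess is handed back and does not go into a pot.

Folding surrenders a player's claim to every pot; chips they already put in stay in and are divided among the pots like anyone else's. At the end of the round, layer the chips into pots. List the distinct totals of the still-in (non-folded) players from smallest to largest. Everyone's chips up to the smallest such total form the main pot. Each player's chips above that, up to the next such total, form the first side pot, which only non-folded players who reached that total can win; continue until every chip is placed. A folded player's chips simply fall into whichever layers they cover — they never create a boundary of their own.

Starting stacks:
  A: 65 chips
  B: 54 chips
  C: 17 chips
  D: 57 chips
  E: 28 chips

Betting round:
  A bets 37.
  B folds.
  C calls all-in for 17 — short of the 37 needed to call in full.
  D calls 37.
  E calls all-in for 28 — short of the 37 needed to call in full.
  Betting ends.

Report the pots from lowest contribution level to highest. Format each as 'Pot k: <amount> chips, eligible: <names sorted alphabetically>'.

Pot 1: 68 chips, eligible: A, C, D, E
Pot 2: 33 chips, eligible: A, D, E
Pot 3: 18 chips, eligible: A, D

Derivation:
Contributions: A=37, C=17, D=37, E=28
Folded: B
Pot levels (distinct totals of non-folded players): 17, 28, 37
Layer 1-17: 17 each from A, C, D, E = 17*4 = 68 chips; eligible A, C, D, E
Layer 18-28: 11 each from A, D, E = 11*3 = 33 chips; eligible A, D, E
Layer 29-37: 9 each from A, D = 9*2 = 18 chips; eligible A, D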